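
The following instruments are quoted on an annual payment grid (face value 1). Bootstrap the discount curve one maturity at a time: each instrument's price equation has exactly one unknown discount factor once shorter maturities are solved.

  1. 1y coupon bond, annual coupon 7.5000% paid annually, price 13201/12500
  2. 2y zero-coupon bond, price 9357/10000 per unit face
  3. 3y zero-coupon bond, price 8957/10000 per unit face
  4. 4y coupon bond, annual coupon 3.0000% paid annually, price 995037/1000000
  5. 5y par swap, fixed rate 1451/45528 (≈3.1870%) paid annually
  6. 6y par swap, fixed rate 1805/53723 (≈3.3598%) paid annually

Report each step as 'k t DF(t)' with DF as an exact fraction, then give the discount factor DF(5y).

1 1 614/625
2 2 9357/10000
3 3 8957/10000
4 4 8841/10000
5 5 8549/10000
6 6 1639/2000
DF(5y) = 8549/10000 ≈ 0.854900

step 1 [1y] bond c/1=3/40: DF=(13201/12500 − 3/40·(0))/(1+3/40) = 614/625 ≈ 0.982400
step 2 [2y] zero: DF = P = 9357/10000 ≈ 0.935700
step 3 [3y] zero: DF = P = 8957/10000 ≈ 0.895700
step 4 [4y] bond c/1=3/100: DF=(995037/1000000 − 3/100·(0.982400+0.935700+0.895700))/(1+3/100) = 8841/10000 ≈ 0.884100
step 5 [5y] swap r/1=1451/45528: DF=(1 − 1451/45528·(0.982400+0.935700+0.895700+0.884100))/(1+1451/45528) = 8549/10000 ≈ 0.854900
step 6 [6y] swap r/1=1805/53723: DF=(1 − 1805/53723·(0.982400+0.935700+0.895700+0.884100+0.854900))/(1+1805/53723) = 1639/2000 ≈ 0.819500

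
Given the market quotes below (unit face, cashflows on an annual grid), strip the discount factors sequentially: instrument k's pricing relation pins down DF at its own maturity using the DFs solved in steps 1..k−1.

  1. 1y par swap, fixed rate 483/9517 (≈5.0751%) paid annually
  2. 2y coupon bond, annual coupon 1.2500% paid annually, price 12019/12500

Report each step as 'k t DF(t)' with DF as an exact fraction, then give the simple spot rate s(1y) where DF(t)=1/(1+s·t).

step 1 [1y] swap r/1=483/9517: DF=(1 − 483/9517·(0))/(1+483/9517) = 9517/10000 ≈ 0.951700
step 2 [2y] bond c/1=1/80: DF=(12019/12500 − 1/80·(0.951700))/(1+1/80) = 9379/10000 ≈ 0.937900

1 1 9517/10000
2 2 9379/10000
s(1y) = (1/(9517/10000) − 1)/(1) = 483/9517 ≈ 5.0751%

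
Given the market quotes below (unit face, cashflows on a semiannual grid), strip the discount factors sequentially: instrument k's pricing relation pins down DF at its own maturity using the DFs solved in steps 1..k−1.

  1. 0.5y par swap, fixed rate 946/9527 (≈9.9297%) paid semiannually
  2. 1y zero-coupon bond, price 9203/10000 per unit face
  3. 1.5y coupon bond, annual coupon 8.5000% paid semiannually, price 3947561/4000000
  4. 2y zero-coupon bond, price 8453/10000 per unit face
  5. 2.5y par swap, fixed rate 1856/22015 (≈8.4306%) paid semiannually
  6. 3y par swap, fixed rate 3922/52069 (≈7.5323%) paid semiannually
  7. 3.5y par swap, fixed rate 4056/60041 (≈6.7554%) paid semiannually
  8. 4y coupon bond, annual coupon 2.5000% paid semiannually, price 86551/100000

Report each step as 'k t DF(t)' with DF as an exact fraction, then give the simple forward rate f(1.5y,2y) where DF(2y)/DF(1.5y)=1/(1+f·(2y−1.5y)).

1 1/2 9527/10000
2 1 9203/10000
3 3/2 8703/10000
4 2 8453/10000
5 5/2 509/625
6 3 8039/10000
7 7/2 1993/2500
8 4 7807/10000
f(1.5y,2y) = ((8703/10000)/(8453/10000) − 1)/(1/2) = 500/8453 ≈ 5.9151%

step 1 [0.5y] swap r/2=473/9527: DF=(1 − 473/9527·(0))/(1+473/9527) = 9527/10000 ≈ 0.952700
step 2 [1y] zero: DF = P = 9203/10000 ≈ 0.920300
step 3 [1.5y] bond c/2=17/400: DF=(3947561/4000000 − 17/400·(0.952700+0.920300))/(1+17/400) = 8703/10000 ≈ 0.870300
step 4 [2y] zero: DF = P = 8453/10000 ≈ 0.845300
step 5 [2.5y] swap r/2=928/22015: DF=(1 − 928/22015·(0.952700+0.920300+0.870300+0.845300))/(1+928/22015) = 509/625 ≈ 0.814400
step 6 [3y] swap r/2=1961/52069: DF=(1 − 1961/52069·(0.952700+0.920300+0.870300+0.845300+0.814400))/(1+1961/52069) = 8039/10000 ≈ 0.803900
step 7 [3.5y] swap r/2=2028/60041: DF=(1 − 2028/60041·(0.952700+0.920300+0.870300+0.845300+0.814400+0.803900))/(1+2028/60041) = 1993/2500 ≈ 0.797200
step 8 [4y] bond c/2=1/80: DF=(86551/100000 − 1/80·(0.952700+0.920300+0.870300+0.845300+0.814400+0.803900+0.797200))/(1+1/80) = 7807/10000 ≈ 0.780700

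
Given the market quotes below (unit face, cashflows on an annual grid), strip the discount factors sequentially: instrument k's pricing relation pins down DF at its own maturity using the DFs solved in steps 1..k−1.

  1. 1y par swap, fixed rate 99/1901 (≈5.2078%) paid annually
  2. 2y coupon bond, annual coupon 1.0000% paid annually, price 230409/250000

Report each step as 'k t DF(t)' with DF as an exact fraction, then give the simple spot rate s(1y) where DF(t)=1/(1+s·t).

1 1 1901/2000
2 2 9031/10000
s(1y) = (1/(1901/2000) − 1)/(1) = 99/1901 ≈ 5.2078%

step 1 [1y] swap r/1=99/1901: DF=(1 − 99/1901·(0))/(1+99/1901) = 1901/2000 ≈ 0.950500
step 2 [2y] bond c/1=1/100: DF=(230409/250000 − 1/100·(0.950500))/(1+1/100) = 9031/10000 ≈ 0.903100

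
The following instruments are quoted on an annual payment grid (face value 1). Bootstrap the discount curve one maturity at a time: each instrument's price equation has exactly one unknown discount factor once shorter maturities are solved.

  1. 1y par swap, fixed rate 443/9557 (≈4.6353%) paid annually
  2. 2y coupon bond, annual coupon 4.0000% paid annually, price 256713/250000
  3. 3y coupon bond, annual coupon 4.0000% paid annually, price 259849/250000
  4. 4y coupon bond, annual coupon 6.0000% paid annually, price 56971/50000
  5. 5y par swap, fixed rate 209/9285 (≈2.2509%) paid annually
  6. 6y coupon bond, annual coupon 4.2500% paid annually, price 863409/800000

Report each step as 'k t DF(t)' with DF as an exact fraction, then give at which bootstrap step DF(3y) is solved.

1 1 9557/10000
2 2 4753/5000
3 3 9261/10000
4 4 4573/5000
5 5 1791/2000
6 6 423/500
DF(3y) is solved at step 3

step 1 [1y] swap r/1=443/9557: DF=(1 − 443/9557·(0))/(1+443/9557) = 9557/10000 ≈ 0.955700
step 2 [2y] bond c/1=1/25: DF=(256713/250000 − 1/25·(0.955700))/(1+1/25) = 4753/5000 ≈ 0.950600
step 3 [3y] bond c/1=1/25: DF=(259849/250000 − 1/25·(0.955700+0.950600))/(1+1/25) = 9261/10000 ≈ 0.926100
step 4 [4y] bond c/1=3/50: DF=(56971/50000 − 3/50·(0.955700+0.950600+0.926100))/(1+3/50) = 4573/5000 ≈ 0.914600
step 5 [5y] swap r/1=209/9285: DF=(1 − 209/9285·(0.955700+0.950600+0.926100+0.914600))/(1+209/9285) = 1791/2000 ≈ 0.895500
step 6 [6y] bond c/1=17/400: DF=(863409/800000 − 17/400·(0.955700+0.950600+0.926100+0.914600+0.895500))/(1+17/400) = 423/500 ≈ 0.846000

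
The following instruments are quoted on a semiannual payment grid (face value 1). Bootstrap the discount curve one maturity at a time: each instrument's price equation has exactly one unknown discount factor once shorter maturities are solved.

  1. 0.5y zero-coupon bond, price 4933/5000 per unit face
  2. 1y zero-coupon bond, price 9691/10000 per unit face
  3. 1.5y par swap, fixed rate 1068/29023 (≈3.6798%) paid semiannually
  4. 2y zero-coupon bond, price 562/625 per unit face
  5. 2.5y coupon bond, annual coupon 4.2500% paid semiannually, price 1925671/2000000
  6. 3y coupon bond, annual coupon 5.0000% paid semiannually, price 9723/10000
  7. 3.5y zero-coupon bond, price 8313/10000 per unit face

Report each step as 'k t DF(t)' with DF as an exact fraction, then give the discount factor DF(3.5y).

step 1 [0.5y] zero: DF = P = 4933/5000 ≈ 0.986600
step 2 [1y] zero: DF = P = 9691/10000 ≈ 0.969100
step 3 [1.5y] swap r/2=534/29023: DF=(1 − 534/29023·(0.986600+0.969100))/(1+534/29023) = 4733/5000 ≈ 0.946600
step 4 [2y] zero: DF = P = 562/625 ≈ 0.899200
step 5 [2.5y] bond c/2=17/800: DF=(1925671/2000000 − 17/800·(0.986600+0.969100+0.946600+0.899200))/(1+17/800) = 8637/10000 ≈ 0.863700
step 6 [3y] bond c/2=1/40: DF=(9723/10000 − 1/40·(0.986600+0.969100+0.946600+0.899200+0.863700))/(1+1/40) = 2087/2500 ≈ 0.834800
step 7 [3.5y] zero: DF = P = 8313/10000 ≈ 0.831300

1 1/2 4933/5000
2 1 9691/10000
3 3/2 4733/5000
4 2 562/625
5 5/2 8637/10000
6 3 2087/2500
7 7/2 8313/10000
DF(3.5y) = 8313/10000 ≈ 0.831300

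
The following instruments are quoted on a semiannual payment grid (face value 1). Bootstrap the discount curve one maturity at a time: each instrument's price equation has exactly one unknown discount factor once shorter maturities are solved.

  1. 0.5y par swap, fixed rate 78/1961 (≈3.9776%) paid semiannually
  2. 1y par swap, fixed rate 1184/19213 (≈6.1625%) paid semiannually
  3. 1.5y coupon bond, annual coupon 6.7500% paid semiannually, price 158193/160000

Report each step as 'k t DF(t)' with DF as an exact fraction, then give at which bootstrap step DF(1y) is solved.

step 1 [0.5y] swap r/2=39/1961: DF=(1 − 39/1961·(0))/(1+39/1961) = 1961/2000 ≈ 0.980500
step 2 [1y] swap r/2=592/19213: DF=(1 − 592/19213·(0.980500))/(1+592/19213) = 588/625 ≈ 0.940800
step 3 [1.5y] bond c/2=27/800: DF=(158193/160000 − 27/800·(0.980500+0.940800))/(1+27/800) = 8937/10000 ≈ 0.893700

1 1/2 1961/2000
2 1 588/625
3 3/2 8937/10000
DF(1y) is solved at step 2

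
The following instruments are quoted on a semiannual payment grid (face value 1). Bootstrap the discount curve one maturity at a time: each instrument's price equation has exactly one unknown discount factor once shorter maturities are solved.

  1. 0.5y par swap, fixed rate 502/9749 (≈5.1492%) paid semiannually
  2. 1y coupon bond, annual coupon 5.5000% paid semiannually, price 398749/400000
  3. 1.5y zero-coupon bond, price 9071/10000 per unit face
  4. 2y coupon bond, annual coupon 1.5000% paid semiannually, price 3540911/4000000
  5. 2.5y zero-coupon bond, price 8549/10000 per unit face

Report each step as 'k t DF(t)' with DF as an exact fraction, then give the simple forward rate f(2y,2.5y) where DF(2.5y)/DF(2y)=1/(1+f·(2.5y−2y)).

step 1 [0.5y] swap r/2=251/9749: DF=(1 − 251/9749·(0))/(1+251/9749) = 9749/10000 ≈ 0.974900
step 2 [1y] bond c/2=11/400: DF=(398749/400000 − 11/400·(0.974900))/(1+11/400) = 9441/10000 ≈ 0.944100
step 3 [1.5y] zero: DF = P = 9071/10000 ≈ 0.907100
step 4 [2y] bond c/2=3/400: DF=(3540911/4000000 − 3/400·(0.974900+0.944100+0.907100))/(1+3/400) = 536/625 ≈ 0.857600
step 5 [2.5y] zero: DF = P = 8549/10000 ≈ 0.854900

1 1/2 9749/10000
2 1 9441/10000
3 3/2 9071/10000
4 2 536/625
5 5/2 8549/10000
f(2y,2.5y) = ((536/625)/(8549/10000) − 1)/(1/2) = 54/8549 ≈ 0.6317%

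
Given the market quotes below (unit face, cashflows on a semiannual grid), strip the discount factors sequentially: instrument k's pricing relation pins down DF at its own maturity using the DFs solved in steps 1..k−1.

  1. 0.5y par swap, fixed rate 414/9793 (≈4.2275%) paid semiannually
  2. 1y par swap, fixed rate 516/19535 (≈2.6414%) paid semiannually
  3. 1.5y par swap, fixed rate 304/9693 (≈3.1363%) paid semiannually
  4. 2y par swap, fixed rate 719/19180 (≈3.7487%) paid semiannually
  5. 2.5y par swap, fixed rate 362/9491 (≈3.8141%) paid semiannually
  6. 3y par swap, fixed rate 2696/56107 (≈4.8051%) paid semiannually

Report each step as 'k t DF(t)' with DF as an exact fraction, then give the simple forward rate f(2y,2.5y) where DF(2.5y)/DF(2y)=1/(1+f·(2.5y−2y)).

step 1 [0.5y] swap r/2=207/9793: DF=(1 − 207/9793·(0))/(1+207/9793) = 9793/10000 ≈ 0.979300
step 2 [1y] swap r/2=258/19535: DF=(1 − 258/19535·(0.979300))/(1+258/19535) = 4871/5000 ≈ 0.974200
step 3 [1.5y] swap r/2=152/9693: DF=(1 − 152/9693·(0.979300+0.974200))/(1+152/9693) = 1193/1250 ≈ 0.954400
step 4 [2y] swap r/2=719/38360: DF=(1 − 719/38360·(0.979300+0.974200+0.954400))/(1+719/38360) = 9281/10000 ≈ 0.928100
step 5 [2.5y] swap r/2=181/9491: DF=(1 − 181/9491·(0.979300+0.974200+0.954400+0.928100))/(1+181/9491) = 1819/2000 ≈ 0.909500
step 6 [3y] swap r/2=1348/56107: DF=(1 − 1348/56107·(0.979300+0.974200+0.954400+0.928100+0.909500))/(1+1348/56107) = 2163/2500 ≈ 0.865200

1 1/2 9793/10000
2 1 4871/5000
3 3/2 1193/1250
4 2 9281/10000
5 5/2 1819/2000
6 3 2163/2500
f(2y,2.5y) = ((9281/10000)/(1819/2000) − 1)/(1/2) = 372/9095 ≈ 4.0902%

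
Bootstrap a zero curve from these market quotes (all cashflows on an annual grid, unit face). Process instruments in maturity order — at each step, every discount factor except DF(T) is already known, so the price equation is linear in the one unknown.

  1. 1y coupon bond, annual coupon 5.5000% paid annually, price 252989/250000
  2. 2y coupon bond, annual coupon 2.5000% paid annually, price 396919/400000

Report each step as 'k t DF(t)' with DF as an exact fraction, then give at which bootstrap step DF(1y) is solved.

step 1 [1y] bond c/1=11/200: DF=(252989/250000 − 11/200·(0))/(1+11/200) = 1199/1250 ≈ 0.959200
step 2 [2y] bond c/1=1/40: DF=(396919/400000 − 1/40·(0.959200))/(1+1/40) = 9447/10000 ≈ 0.944700

1 1 1199/1250
2 2 9447/10000
DF(1y) is solved at step 1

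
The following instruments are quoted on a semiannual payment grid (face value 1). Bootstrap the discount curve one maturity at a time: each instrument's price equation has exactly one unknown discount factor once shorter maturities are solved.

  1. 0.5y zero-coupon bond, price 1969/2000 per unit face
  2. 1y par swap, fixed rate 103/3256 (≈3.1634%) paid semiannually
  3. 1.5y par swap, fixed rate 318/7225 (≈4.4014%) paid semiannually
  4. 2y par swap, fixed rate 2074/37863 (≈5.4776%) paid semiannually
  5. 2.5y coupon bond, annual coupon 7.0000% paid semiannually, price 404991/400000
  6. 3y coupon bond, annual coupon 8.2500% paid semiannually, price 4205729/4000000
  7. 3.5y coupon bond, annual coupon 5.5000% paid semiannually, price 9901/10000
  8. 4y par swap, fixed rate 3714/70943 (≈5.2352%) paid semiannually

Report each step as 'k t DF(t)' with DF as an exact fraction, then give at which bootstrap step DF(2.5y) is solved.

step 1 [0.5y] zero: DF = P = 1969/2000 ≈ 0.984500
step 2 [1y] swap r/2=103/6512: DF=(1 − 103/6512·(0.984500))/(1+103/6512) = 9691/10000 ≈ 0.969100
step 3 [1.5y] swap r/2=159/7225: DF=(1 − 159/7225·(0.984500+0.969100))/(1+159/7225) = 2341/2500 ≈ 0.936400
step 4 [2y] swap r/2=1037/37863: DF=(1 − 1037/37863·(0.984500+0.969100+0.936400))/(1+1037/37863) = 8963/10000 ≈ 0.896300
step 5 [2.5y] bond c/2=7/200: DF=(404991/400000 − 7/200·(0.984500+0.969100+0.936400+0.896300))/(1+7/200) = 4251/5000 ≈ 0.850200
step 6 [3y] bond c/2=33/800: DF=(4205729/4000000 − 33/800·(0.984500+0.969100+0.936400+0.896300+0.850200))/(1+33/800) = 8261/10000 ≈ 0.826100
step 7 [3.5y] bond c/2=11/400: DF=(9901/10000 − 11/400·(0.984500+0.969100+0.936400+0.896300+0.850200+0.826100))/(1+11/400) = 4087/5000 ≈ 0.817400
step 8 [4y] swap r/2=1857/70943: DF=(1 − 1857/70943·(0.984500+0.969100+0.936400+0.896300+0.850200+0.826100+0.817400))/(1+1857/70943) = 8143/10000 ≈ 0.814300

1 1/2 1969/2000
2 1 9691/10000
3 3/2 2341/2500
4 2 8963/10000
5 5/2 4251/5000
6 3 8261/10000
7 7/2 4087/5000
8 4 8143/10000
DF(2.5y) is solved at step 5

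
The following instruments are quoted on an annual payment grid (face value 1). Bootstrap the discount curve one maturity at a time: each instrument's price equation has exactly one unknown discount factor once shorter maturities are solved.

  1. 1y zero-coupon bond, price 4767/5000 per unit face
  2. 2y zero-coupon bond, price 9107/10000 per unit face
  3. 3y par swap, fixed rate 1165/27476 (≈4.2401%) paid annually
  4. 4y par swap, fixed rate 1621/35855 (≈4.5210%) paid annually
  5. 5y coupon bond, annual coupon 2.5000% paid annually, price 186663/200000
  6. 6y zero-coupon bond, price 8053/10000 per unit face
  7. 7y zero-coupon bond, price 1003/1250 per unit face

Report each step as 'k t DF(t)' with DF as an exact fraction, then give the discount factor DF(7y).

1 1 4767/5000
2 2 9107/10000
3 3 1767/2000
4 4 8379/10000
5 5 8231/10000
6 6 8053/10000
7 7 1003/1250
DF(7y) = 1003/1250 ≈ 0.802400

step 1 [1y] zero: DF = P = 4767/5000 ≈ 0.953400
step 2 [2y] zero: DF = P = 9107/10000 ≈ 0.910700
step 3 [3y] swap r/1=1165/27476: DF=(1 − 1165/27476·(0.953400+0.910700))/(1+1165/27476) = 1767/2000 ≈ 0.883500
step 4 [4y] swap r/1=1621/35855: DF=(1 − 1621/35855·(0.953400+0.910700+0.883500))/(1+1621/35855) = 8379/10000 ≈ 0.837900
step 5 [5y] bond c/1=1/40: DF=(186663/200000 − 1/40·(0.953400+0.910700+0.883500+0.837900))/(1+1/40) = 8231/10000 ≈ 0.823100
step 6 [6y] zero: DF = P = 8053/10000 ≈ 0.805300
step 7 [7y] zero: DF = P = 1003/1250 ≈ 0.802400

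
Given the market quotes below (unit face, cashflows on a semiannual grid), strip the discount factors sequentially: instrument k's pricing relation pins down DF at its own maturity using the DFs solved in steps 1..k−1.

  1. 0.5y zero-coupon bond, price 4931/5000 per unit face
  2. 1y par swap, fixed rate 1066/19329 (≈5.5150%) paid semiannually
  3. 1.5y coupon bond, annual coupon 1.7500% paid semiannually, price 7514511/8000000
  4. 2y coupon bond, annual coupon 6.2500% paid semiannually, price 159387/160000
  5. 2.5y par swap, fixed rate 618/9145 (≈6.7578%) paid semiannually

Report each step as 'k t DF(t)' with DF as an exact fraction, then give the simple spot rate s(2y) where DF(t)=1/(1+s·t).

step 1 [0.5y] zero: DF = P = 4931/5000 ≈ 0.986200
step 2 [1y] swap r/2=533/19329: DF=(1 − 533/19329·(0.986200))/(1+533/19329) = 9467/10000 ≈ 0.946700
step 3 [1.5y] bond c/2=7/800: DF=(7514511/8000000 − 7/800·(0.986200+0.946700))/(1+7/800) = 1143/1250 ≈ 0.914400
step 4 [2y] bond c/2=1/32: DF=(159387/160000 − 1/32·(0.986200+0.946700+0.914400))/(1+1/32) = 8797/10000 ≈ 0.879700
step 5 [2.5y] swap r/2=309/9145: DF=(1 − 309/9145·(0.986200+0.946700+0.914400+0.879700))/(1+309/9145) = 1691/2000 ≈ 0.845500

1 1/2 4931/5000
2 1 9467/10000
3 3/2 1143/1250
4 2 8797/10000
5 5/2 1691/2000
s(2y) = (1/(8797/10000) − 1)/(2) = 1203/17594 ≈ 6.8376%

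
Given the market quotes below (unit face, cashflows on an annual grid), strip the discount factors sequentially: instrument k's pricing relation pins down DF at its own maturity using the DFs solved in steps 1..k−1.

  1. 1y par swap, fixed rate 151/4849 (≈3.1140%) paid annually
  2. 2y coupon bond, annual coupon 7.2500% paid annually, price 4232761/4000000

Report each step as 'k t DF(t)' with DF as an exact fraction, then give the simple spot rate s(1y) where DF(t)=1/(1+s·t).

step 1 [1y] swap r/1=151/4849: DF=(1 − 151/4849·(0))/(1+151/4849) = 4849/5000 ≈ 0.969800
step 2 [2y] bond c/1=29/400: DF=(4232761/4000000 − 29/400·(0.969800))/(1+29/400) = 9211/10000 ≈ 0.921100

1 1 4849/5000
2 2 9211/10000
s(1y) = (1/(4849/5000) − 1)/(1) = 151/4849 ≈ 3.1140%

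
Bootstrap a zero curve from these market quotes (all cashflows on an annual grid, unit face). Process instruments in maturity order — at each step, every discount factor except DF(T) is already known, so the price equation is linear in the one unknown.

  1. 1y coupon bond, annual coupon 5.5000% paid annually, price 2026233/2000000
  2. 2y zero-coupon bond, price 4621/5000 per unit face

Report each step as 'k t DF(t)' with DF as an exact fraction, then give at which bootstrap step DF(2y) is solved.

1 1 9603/10000
2 2 4621/5000
DF(2y) is solved at step 2

step 1 [1y] bond c/1=11/200: DF=(2026233/2000000 − 11/200·(0))/(1+11/200) = 9603/10000 ≈ 0.960300
step 2 [2y] zero: DF = P = 4621/5000 ≈ 0.924200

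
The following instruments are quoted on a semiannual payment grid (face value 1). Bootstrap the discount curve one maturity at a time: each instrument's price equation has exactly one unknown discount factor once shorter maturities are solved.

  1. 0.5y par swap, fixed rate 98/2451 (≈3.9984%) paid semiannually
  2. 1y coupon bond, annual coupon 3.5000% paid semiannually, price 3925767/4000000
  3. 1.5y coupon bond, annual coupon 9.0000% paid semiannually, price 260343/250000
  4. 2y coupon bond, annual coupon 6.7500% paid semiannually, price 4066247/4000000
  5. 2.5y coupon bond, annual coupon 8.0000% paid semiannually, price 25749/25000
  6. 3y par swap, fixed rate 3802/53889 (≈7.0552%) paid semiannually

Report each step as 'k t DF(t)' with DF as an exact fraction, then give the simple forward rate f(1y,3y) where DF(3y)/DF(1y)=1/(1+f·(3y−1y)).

step 1 [0.5y] swap r/2=49/2451: DF=(1 − 49/2451·(0))/(1+49/2451) = 2451/2500 ≈ 0.980400
step 2 [1y] bond c/2=7/400: DF=(3925767/4000000 − 7/400·(0.980400))/(1+7/400) = 9477/10000 ≈ 0.947700
step 3 [1.5y] bond c/2=9/200: DF=(260343/250000 − 9/200·(0.980400+0.947700))/(1+9/200) = 1827/2000 ≈ 0.913500
step 4 [2y] bond c/2=27/800: DF=(4066247/4000000 − 27/800·(0.980400+0.947700+0.913500))/(1+27/800) = 4453/5000 ≈ 0.890600
step 5 [2.5y] bond c/2=1/25: DF=(25749/25000 − 1/25·(0.980400+0.947700+0.913500+0.890600))/(1+1/25) = 2117/2500 ≈ 0.846800
step 6 [3y] swap r/2=1901/53889: DF=(1 − 1901/53889·(0.980400+0.947700+0.913500+0.890600+0.846800))/(1+1901/53889) = 8099/10000 ≈ 0.809900

1 1/2 2451/2500
2 1 9477/10000
3 3/2 1827/2000
4 2 4453/5000
5 5/2 2117/2500
6 3 8099/10000
f(1y,3y) = ((9477/10000)/(8099/10000) − 1)/(2) = 53/623 ≈ 8.5072%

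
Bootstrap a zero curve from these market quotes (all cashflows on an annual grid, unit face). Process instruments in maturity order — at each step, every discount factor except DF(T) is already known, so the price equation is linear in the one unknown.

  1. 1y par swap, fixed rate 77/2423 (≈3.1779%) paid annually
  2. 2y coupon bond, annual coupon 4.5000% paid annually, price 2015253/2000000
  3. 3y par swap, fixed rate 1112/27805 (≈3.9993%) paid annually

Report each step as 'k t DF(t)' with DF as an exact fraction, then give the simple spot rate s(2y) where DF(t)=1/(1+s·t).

step 1 [1y] swap r/1=77/2423: DF=(1 − 77/2423·(0))/(1+77/2423) = 2423/2500 ≈ 0.969200
step 2 [2y] bond c/1=9/200: DF=(2015253/2000000 − 9/200·(0.969200))/(1+9/200) = 369/400 ≈ 0.922500
step 3 [3y] swap r/1=1112/27805: DF=(1 − 1112/27805·(0.969200+0.922500))/(1+1112/27805) = 1111/1250 ≈ 0.888800

1 1 2423/2500
2 2 369/400
3 3 1111/1250
s(2y) = (1/(369/400) − 1)/(2) = 31/738 ≈ 4.2005%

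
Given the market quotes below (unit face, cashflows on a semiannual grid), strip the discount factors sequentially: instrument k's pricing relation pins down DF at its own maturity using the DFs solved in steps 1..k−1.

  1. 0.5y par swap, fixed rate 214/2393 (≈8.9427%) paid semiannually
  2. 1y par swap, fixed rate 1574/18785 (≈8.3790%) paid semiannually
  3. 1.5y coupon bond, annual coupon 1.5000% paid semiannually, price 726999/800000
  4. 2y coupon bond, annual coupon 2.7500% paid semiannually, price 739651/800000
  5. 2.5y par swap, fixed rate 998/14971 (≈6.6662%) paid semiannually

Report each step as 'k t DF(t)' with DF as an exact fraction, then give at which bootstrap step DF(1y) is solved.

step 1 [0.5y] swap r/2=107/2393: DF=(1 − 107/2393·(0))/(1+107/2393) = 2393/2500 ≈ 0.957200
step 2 [1y] swap r/2=787/18785: DF=(1 − 787/18785·(0.957200))/(1+787/18785) = 9213/10000 ≈ 0.921300
step 3 [1.5y] bond c/2=3/400: DF=(726999/800000 − 3/400·(0.957200+0.921300))/(1+3/400) = 111/125 ≈ 0.888000
step 4 [2y] bond c/2=11/800: DF=(739651/800000 − 11/800·(0.957200+0.921300+0.888000))/(1+11/800) = 1749/2000 ≈ 0.874500
step 5 [2.5y] swap r/2=499/14971: DF=(1 − 499/14971·(0.957200+0.921300+0.888000+0.874500))/(1+499/14971) = 8503/10000 ≈ 0.850300

1 1/2 2393/2500
2 1 9213/10000
3 3/2 111/125
4 2 1749/2000
5 5/2 8503/10000
DF(1y) is solved at step 2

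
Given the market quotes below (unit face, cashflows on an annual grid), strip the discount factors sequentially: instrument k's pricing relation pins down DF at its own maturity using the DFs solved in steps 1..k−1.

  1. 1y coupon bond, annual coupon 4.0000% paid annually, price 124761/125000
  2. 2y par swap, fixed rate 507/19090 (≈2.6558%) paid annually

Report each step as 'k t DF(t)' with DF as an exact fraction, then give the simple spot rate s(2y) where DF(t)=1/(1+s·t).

1 1 9597/10000
2 2 9493/10000
s(2y) = (1/(9493/10000) − 1)/(2) = 507/18986 ≈ 2.6704%

step 1 [1y] bond c/1=1/25: DF=(124761/125000 − 1/25·(0))/(1+1/25) = 9597/10000 ≈ 0.959700
step 2 [2y] swap r/1=507/19090: DF=(1 − 507/19090·(0.959700))/(1+507/19090) = 9493/10000 ≈ 0.949300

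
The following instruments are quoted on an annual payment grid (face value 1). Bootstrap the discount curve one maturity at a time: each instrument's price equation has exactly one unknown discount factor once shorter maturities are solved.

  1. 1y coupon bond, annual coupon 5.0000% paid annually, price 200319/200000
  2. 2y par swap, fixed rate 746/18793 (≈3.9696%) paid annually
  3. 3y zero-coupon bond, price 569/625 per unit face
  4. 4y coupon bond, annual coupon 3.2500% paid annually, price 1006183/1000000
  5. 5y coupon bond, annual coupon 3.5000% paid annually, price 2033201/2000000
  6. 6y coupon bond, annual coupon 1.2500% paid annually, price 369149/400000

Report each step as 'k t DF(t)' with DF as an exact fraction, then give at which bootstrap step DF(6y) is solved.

1 1 9539/10000
2 2 4627/5000
3 3 569/625
4 4 8867/10000
5 5 8579/10000
6 6 1711/2000
DF(6y) is solved at step 6

step 1 [1y] bond c/1=1/20: DF=(200319/200000 − 1/20·(0))/(1+1/20) = 9539/10000 ≈ 0.953900
step 2 [2y] swap r/1=746/18793: DF=(1 − 746/18793·(0.953900))/(1+746/18793) = 4627/5000 ≈ 0.925400
step 3 [3y] zero: DF = P = 569/625 ≈ 0.910400
step 4 [4y] bond c/1=13/400: DF=(1006183/1000000 − 13/400·(0.953900+0.925400+0.910400))/(1+13/400) = 8867/10000 ≈ 0.886700
step 5 [5y] bond c/1=7/200: DF=(2033201/2000000 − 7/200·(0.953900+0.925400+0.910400+0.886700))/(1+7/200) = 8579/10000 ≈ 0.857900
step 6 [6y] bond c/1=1/80: DF=(369149/400000 − 1/80·(0.953900+0.925400+0.910400+0.886700+0.857900))/(1+1/80) = 1711/2000 ≈ 0.855500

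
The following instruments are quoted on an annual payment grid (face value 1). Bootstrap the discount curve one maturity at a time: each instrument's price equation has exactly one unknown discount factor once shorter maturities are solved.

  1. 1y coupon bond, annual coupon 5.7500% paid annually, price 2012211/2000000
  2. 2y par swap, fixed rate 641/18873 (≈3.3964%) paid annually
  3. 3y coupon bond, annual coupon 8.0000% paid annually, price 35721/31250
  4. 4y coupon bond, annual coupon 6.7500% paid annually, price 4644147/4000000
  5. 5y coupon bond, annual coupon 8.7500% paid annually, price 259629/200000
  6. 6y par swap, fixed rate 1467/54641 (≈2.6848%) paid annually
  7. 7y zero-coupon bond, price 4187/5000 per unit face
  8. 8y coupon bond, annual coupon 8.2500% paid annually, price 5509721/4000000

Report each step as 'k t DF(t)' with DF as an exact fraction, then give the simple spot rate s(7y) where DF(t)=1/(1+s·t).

1 1 4757/5000
2 2 9359/10000
3 3 4593/5000
4 4 4551/5000
5 5 8947/10000
6 6 8533/10000
7 7 4187/5000
8 8 3961/5000
s(7y) = (1/(4187/5000) − 1)/(7) = 813/29309 ≈ 2.7739%

step 1 [1y] bond c/1=23/400: DF=(2012211/2000000 − 23/400·(0))/(1+23/400) = 4757/5000 ≈ 0.951400
step 2 [2y] swap r/1=641/18873: DF=(1 − 641/18873·(0.951400))/(1+641/18873) = 9359/10000 ≈ 0.935900
step 3 [3y] bond c/1=2/25: DF=(35721/31250 − 2/25·(0.951400+0.935900))/(1+2/25) = 4593/5000 ≈ 0.918600
step 4 [4y] bond c/1=27/400: DF=(4644147/4000000 − 27/400·(0.951400+0.935900+0.918600))/(1+27/400) = 4551/5000 ≈ 0.910200
step 5 [5y] bond c/1=7/80: DF=(259629/200000 − 7/80·(0.951400+0.935900+0.918600+0.910200))/(1+7/80) = 8947/10000 ≈ 0.894700
step 6 [6y] swap r/1=1467/54641: DF=(1 − 1467/54641·(0.951400+0.935900+0.918600+0.910200+0.894700))/(1+1467/54641) = 8533/10000 ≈ 0.853300
step 7 [7y] zero: DF = P = 4187/5000 ≈ 0.837400
step 8 [8y] bond c/1=33/400: DF=(5509721/4000000 − 33/400·(0.951400+0.935900+0.918600+0.910200+0.894700+0.853300+0.837400))/(1+33/400) = 3961/5000 ≈ 0.792200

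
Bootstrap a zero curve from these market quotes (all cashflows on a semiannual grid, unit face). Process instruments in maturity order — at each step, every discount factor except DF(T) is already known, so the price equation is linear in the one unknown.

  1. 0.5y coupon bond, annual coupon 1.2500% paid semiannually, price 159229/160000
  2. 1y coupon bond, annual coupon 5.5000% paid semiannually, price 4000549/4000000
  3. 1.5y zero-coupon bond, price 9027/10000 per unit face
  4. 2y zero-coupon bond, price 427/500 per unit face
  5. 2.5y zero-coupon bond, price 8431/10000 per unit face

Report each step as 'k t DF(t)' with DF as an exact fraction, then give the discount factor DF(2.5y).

step 1 [0.5y] bond c/2=1/160: DF=(159229/160000 − 1/160·(0))/(1+1/160) = 989/1000 ≈ 0.989000
step 2 [1y] bond c/2=11/400: DF=(4000549/4000000 − 11/400·(0.989000))/(1+11/400) = 9469/10000 ≈ 0.946900
step 3 [1.5y] zero: DF = P = 9027/10000 ≈ 0.902700
step 4 [2y] zero: DF = P = 427/500 ≈ 0.854000
step 5 [2.5y] zero: DF = P = 8431/10000 ≈ 0.843100

1 1/2 989/1000
2 1 9469/10000
3 3/2 9027/10000
4 2 427/500
5 5/2 8431/10000
DF(2.5y) = 8431/10000 ≈ 0.843100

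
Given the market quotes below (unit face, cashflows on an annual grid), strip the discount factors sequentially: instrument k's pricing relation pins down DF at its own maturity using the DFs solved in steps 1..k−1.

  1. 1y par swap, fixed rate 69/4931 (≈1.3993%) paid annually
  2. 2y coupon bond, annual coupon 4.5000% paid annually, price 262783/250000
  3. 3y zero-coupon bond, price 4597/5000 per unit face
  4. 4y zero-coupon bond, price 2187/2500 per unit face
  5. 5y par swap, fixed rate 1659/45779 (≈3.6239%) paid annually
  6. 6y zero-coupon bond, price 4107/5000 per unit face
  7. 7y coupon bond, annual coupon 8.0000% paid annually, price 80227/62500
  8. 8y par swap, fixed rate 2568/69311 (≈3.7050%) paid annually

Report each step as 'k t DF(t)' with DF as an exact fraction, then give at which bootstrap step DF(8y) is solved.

1 1 4931/5000
2 2 4817/5000
3 3 4597/5000
4 4 2187/2500
5 5 8341/10000
6 6 4107/5000
7 7 3943/5000
8 8 929/1250
DF(8y) is solved at step 8

step 1 [1y] swap r/1=69/4931: DF=(1 − 69/4931·(0))/(1+69/4931) = 4931/5000 ≈ 0.986200
step 2 [2y] bond c/1=9/200: DF=(262783/250000 − 9/200·(0.986200))/(1+9/200) = 4817/5000 ≈ 0.963400
step 3 [3y] zero: DF = P = 4597/5000 ≈ 0.919400
step 4 [4y] zero: DF = P = 2187/2500 ≈ 0.874800
step 5 [5y] swap r/1=1659/45779: DF=(1 − 1659/45779·(0.986200+0.963400+0.919400+0.874800))/(1+1659/45779) = 8341/10000 ≈ 0.834100
step 6 [6y] zero: DF = P = 4107/5000 ≈ 0.821400
step 7 [7y] bond c/1=2/25: DF=(80227/62500 − 2/25·(0.986200+0.963400+0.919400+0.874800+0.834100+0.821400))/(1+2/25) = 3943/5000 ≈ 0.788600
step 8 [8y] swap r/1=2568/69311: DF=(1 − 2568/69311·(0.986200+0.963400+0.919400+0.874800+0.834100+0.821400+0.788600))/(1+2568/69311) = 929/1250 ≈ 0.743200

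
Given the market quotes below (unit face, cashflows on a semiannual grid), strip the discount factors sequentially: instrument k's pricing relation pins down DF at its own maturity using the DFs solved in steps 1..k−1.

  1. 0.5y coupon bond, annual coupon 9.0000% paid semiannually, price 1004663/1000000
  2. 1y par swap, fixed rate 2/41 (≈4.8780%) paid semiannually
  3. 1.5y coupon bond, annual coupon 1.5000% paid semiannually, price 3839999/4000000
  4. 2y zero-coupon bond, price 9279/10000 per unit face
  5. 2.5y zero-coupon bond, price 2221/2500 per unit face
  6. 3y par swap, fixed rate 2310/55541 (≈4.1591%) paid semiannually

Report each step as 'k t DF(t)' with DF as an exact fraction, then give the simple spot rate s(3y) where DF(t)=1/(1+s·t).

step 1 [0.5y] bond c/2=9/200: DF=(1004663/1000000 − 9/200·(0))/(1+9/200) = 4807/5000 ≈ 0.961400
step 2 [1y] swap r/2=1/41: DF=(1 − 1/41·(0.961400))/(1+1/41) = 9533/10000 ≈ 0.953300
step 3 [1.5y] bond c/2=3/400: DF=(3839999/4000000 − 3/400·(0.961400+0.953300))/(1+3/400) = 4693/5000 ≈ 0.938600
step 4 [2y] zero: DF = P = 9279/10000 ≈ 0.927900
step 5 [2.5y] zero: DF = P = 2221/2500 ≈ 0.888400
step 6 [3y] swap r/2=1155/55541: DF=(1 − 1155/55541·(0.961400+0.953300+0.938600+0.927900+0.888400))/(1+1155/55541) = 1769/2000 ≈ 0.884500

1 1/2 4807/5000
2 1 9533/10000
3 3/2 4693/5000
4 2 9279/10000
5 5/2 2221/2500
6 3 1769/2000
s(3y) = (1/(1769/2000) − 1)/(3) = 77/1769 ≈ 4.3527%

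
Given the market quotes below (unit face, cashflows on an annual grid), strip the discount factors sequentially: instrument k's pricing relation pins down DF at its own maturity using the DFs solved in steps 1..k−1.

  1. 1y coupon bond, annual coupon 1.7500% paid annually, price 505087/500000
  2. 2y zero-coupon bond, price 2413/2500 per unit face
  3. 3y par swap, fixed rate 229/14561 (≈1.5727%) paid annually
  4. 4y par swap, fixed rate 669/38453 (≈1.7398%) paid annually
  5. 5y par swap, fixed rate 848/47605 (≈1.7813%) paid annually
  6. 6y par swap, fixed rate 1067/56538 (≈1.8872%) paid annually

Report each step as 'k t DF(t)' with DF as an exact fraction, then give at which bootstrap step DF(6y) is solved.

1 1 1241/1250
2 2 2413/2500
3 3 4771/5000
4 4 9331/10000
5 5 572/625
6 6 8933/10000
DF(6y) is solved at step 6

step 1 [1y] bond c/1=7/400: DF=(505087/500000 − 7/400·(0))/(1+7/400) = 1241/1250 ≈ 0.992800
step 2 [2y] zero: DF = P = 2413/2500 ≈ 0.965200
step 3 [3y] swap r/1=229/14561: DF=(1 − 229/14561·(0.992800+0.965200))/(1+229/14561) = 4771/5000 ≈ 0.954200
step 4 [4y] swap r/1=669/38453: DF=(1 − 669/38453·(0.992800+0.965200+0.954200))/(1+669/38453) = 9331/10000 ≈ 0.933100
step 5 [5y] swap r/1=848/47605: DF=(1 − 848/47605·(0.992800+0.965200+0.954200+0.933100))/(1+848/47605) = 572/625 ≈ 0.915200
step 6 [6y] swap r/1=1067/56538: DF=(1 − 1067/56538·(0.992800+0.965200+0.954200+0.933100+0.915200))/(1+1067/56538) = 8933/10000 ≈ 0.893300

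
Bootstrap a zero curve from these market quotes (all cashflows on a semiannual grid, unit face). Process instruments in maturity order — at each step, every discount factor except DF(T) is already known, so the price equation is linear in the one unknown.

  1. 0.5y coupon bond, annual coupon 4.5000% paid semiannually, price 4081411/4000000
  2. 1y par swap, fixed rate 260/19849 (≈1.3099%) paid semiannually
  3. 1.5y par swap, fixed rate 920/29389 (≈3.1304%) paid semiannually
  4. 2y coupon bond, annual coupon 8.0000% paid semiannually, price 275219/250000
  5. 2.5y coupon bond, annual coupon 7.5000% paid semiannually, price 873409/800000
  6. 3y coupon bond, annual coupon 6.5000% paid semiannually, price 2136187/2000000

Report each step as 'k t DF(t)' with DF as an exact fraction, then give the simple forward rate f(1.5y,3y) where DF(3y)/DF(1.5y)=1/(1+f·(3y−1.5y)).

step 1 [0.5y] bond c/2=9/400: DF=(4081411/4000000 − 9/400·(0))/(1+9/400) = 9979/10000 ≈ 0.997900
step 2 [1y] swap r/2=130/19849: DF=(1 − 130/19849·(0.997900))/(1+130/19849) = 987/1000 ≈ 0.987000
step 3 [1.5y] swap r/2=460/29389: DF=(1 − 460/29389·(0.997900+0.987000))/(1+460/29389) = 477/500 ≈ 0.954000
step 4 [2y] bond c/2=1/25: DF=(275219/250000 − 1/25·(0.997900+0.987000+0.954000))/(1+1/25) = 1891/2000 ≈ 0.945500
step 5 [2.5y] bond c/2=3/80: DF=(873409/800000 − 3/80·(0.997900+0.987000+0.954000+0.945500))/(1+3/80) = 9119/10000 ≈ 0.911900
step 6 [3y] bond c/2=13/400: DF=(2136187/2000000 − 13/400·(0.997900+0.987000+0.954000+0.945500+0.911900))/(1+13/400) = 1767/2000 ≈ 0.883500

1 1/2 9979/10000
2 1 987/1000
3 3/2 477/500
4 2 1891/2000
5 5/2 9119/10000
6 3 1767/2000
f(1.5y,3y) = ((477/500)/(1767/2000) − 1)/(3/2) = 94/1767 ≈ 5.3198%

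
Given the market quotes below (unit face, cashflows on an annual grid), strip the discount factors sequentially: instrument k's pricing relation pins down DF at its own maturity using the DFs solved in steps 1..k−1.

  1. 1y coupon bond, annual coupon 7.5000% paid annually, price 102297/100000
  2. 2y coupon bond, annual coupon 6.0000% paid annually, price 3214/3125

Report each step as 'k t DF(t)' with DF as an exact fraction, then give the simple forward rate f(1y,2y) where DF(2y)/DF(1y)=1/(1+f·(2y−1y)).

1 1 2379/2500
2 2 2291/2500
f(1y,2y) = ((2379/2500)/(2291/2500) − 1)/(1) = 88/2291 ≈ 3.8411%

step 1 [1y] bond c/1=3/40: DF=(102297/100000 − 3/40·(0))/(1+3/40) = 2379/2500 ≈ 0.951600
step 2 [2y] bond c/1=3/50: DF=(3214/3125 − 3/50·(0.951600))/(1+3/50) = 2291/2500 ≈ 0.916400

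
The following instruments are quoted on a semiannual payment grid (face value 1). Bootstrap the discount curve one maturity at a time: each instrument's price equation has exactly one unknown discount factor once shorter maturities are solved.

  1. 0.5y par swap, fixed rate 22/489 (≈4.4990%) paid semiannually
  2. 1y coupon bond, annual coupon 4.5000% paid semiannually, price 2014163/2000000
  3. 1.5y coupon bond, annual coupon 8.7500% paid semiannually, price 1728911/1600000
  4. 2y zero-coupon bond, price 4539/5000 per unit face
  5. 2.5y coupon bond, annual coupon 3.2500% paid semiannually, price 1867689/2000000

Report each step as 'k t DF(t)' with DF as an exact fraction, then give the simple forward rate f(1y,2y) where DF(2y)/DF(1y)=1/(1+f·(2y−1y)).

1 1/2 489/500
2 1 4817/5000
3 3/2 9539/10000
4 2 4539/5000
5 5/2 8581/10000
f(1y,2y) = ((4817/5000)/(4539/5000) − 1)/(1) = 278/4539 ≈ 6.1247%

step 1 [0.5y] swap r/2=11/489: DF=(1 − 11/489·(0))/(1+11/489) = 489/500 ≈ 0.978000
step 2 [1y] bond c/2=9/400: DF=(2014163/2000000 − 9/400·(0.978000))/(1+9/400) = 4817/5000 ≈ 0.963400
step 3 [1.5y] bond c/2=7/160: DF=(1728911/1600000 − 7/160·(0.978000+0.963400))/(1+7/160) = 9539/10000 ≈ 0.953900
step 4 [2y] zero: DF = P = 4539/5000 ≈ 0.907800
step 5 [2.5y] bond c/2=13/800: DF=(1867689/2000000 − 13/800·(0.978000+0.963400+0.953900+0.907800))/(1+13/800) = 8581/10000 ≈ 0.858100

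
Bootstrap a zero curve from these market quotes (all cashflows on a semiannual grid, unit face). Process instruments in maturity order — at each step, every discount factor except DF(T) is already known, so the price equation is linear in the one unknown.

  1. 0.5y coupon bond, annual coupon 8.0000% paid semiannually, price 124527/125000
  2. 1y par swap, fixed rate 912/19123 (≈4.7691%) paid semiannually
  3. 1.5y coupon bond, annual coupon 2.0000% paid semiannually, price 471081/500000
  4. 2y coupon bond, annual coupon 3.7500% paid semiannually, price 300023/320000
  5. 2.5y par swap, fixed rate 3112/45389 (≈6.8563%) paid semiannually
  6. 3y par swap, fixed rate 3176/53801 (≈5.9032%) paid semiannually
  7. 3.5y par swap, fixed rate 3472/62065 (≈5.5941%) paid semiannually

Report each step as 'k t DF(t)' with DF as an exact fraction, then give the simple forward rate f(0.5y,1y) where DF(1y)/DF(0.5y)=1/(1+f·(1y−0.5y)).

step 1 [0.5y] bond c/2=1/25: DF=(124527/125000 − 1/25·(0))/(1+1/25) = 9579/10000 ≈ 0.957900
step 2 [1y] swap r/2=456/19123: DF=(1 − 456/19123·(0.957900))/(1+456/19123) = 1193/1250 ≈ 0.954400
step 3 [1.5y] bond c/2=1/100: DF=(471081/500000 − 1/100·(0.957900+0.954400))/(1+1/100) = 9139/10000 ≈ 0.913900
step 4 [2y] bond c/2=3/160: DF=(300023/320000 − 3/160·(0.957900+0.954400+0.913900))/(1+3/160) = 8683/10000 ≈ 0.868300
step 5 [2.5y] swap r/2=1556/45389: DF=(1 − 1556/45389·(0.957900+0.954400+0.913900+0.868300))/(1+1556/45389) = 2111/2500 ≈ 0.844400
step 6 [3y] swap r/2=1588/53801: DF=(1 − 1588/53801·(0.957900+0.954400+0.913900+0.868300+0.844400))/(1+1588/53801) = 2103/2500 ≈ 0.841200
step 7 [3.5y] swap r/2=1736/62065: DF=(1 − 1736/62065·(0.957900+0.954400+0.913900+0.868300+0.844400+0.841200))/(1+1736/62065) = 1033/1250 ≈ 0.826400

1 1/2 9579/10000
2 1 1193/1250
3 3/2 9139/10000
4 2 8683/10000
5 5/2 2111/2500
6 3 2103/2500
7 7/2 1033/1250
f(0.5y,1y) = ((9579/10000)/(1193/1250) − 1)/(1/2) = 35/4772 ≈ 0.7334%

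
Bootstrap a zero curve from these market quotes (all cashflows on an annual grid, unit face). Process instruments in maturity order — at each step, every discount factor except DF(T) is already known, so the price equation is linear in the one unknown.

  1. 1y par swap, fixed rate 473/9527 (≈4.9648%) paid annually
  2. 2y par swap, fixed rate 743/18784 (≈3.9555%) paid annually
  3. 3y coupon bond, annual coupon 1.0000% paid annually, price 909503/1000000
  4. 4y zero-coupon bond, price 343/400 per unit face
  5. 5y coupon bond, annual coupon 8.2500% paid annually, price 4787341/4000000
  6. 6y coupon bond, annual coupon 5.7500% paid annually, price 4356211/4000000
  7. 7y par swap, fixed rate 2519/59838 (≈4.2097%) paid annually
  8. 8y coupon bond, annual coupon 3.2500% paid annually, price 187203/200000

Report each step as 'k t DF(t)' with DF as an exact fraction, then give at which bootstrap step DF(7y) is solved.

step 1 [1y] swap r/1=473/9527: DF=(1 − 473/9527·(0))/(1+473/9527) = 9527/10000 ≈ 0.952700
step 2 [2y] swap r/1=743/18784: DF=(1 − 743/18784·(0.952700))/(1+743/18784) = 9257/10000 ≈ 0.925700
step 3 [3y] bond c/1=1/100: DF=(909503/1000000 − 1/100·(0.952700+0.925700))/(1+1/100) = 8819/10000 ≈ 0.881900
step 4 [4y] zero: DF = P = 343/400 ≈ 0.857500
step 5 [5y] bond c/1=33/400: DF=(4787341/4000000 − 33/400·(0.952700+0.925700+0.881900+0.857500))/(1+33/400) = 8299/10000 ≈ 0.829900
step 6 [6y] bond c/1=23/400: DF=(4356211/4000000 − 23/400·(0.952700+0.925700+0.881900+0.857500+0.829900))/(1+23/400) = 197/250 ≈ 0.788000
step 7 [7y] swap r/1=2519/59838: DF=(1 − 2519/59838·(0.952700+0.925700+0.881900+0.857500+0.829900+0.788000))/(1+2519/59838) = 7481/10000 ≈ 0.748100
step 8 [8y] bond c/1=13/400: DF=(187203/200000 − 13/400·(0.952700+0.925700+0.881900+0.857500+0.829900+0.788000+0.748100))/(1+13/400) = 3591/5000 ≈ 0.718200

1 1 9527/10000
2 2 9257/10000
3 3 8819/10000
4 4 343/400
5 5 8299/10000
6 6 197/250
7 7 7481/10000
8 8 3591/5000
DF(7y) is solved at step 7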